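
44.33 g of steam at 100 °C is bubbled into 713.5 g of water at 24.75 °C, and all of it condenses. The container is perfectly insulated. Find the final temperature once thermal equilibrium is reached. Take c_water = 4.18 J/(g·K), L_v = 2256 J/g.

T_f ≈ 60.7 °C

Net heat exchanged in the isolated system is zero:
condense steam: −44.33×2256 = −100008
  condensate cools 100→T: 44.33×4.18×(T − 100) = 185.3(T − 100)
  original water: 2982.4(T − 24.75)
3167.7 T = 100008 + 18530 + 73815 = 192354
T ≈ 60.72 °C — below 100 °C, confirming all the steam condensed.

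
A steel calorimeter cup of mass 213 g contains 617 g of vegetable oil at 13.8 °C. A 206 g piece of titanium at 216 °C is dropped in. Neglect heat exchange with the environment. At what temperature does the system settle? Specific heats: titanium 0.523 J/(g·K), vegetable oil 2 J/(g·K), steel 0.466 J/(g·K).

Heat gained plus heat lost sum to zero:
206×0.523×(T − 216) + 617×2×(T − 13.8) + 213×0.466×(T − 13.8) = 0
107.74(T − 216) + 1234(T − 13.8) + 99.26(T − 13.8) = 0
1441 T = 41670
T = 41670 / 1441 = 28.9 °C

T_f ≈ 28.9 °C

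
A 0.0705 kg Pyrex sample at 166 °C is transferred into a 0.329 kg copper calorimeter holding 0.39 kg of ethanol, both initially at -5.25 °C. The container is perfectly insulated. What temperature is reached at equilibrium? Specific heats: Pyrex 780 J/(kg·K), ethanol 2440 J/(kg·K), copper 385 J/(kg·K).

T_f is the heat-capacity-weighted average of the initial temperatures:
T_f = (54.99×166 + 951.6×(-5.25) + 126.67×(-5.25)) / (54.99 + 951.6 + 126.67)
    = 3467.4 / 1133.3 ≈ 3.06 °C

T_f ≈ 3.1 °C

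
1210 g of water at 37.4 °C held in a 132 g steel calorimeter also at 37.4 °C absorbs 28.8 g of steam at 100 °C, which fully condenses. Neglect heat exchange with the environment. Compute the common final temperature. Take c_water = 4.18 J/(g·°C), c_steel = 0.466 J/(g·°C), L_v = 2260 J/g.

T_f ≈ 51.3 °C

Energy balance with sensible and latent terms:
condense steam: −28.8·2260 = −65088
  condensed water 100 °C→T: 120.38(T − 100)
  water warms: 1210·4.18·(T − 37.4) = 5057.8(T − 37.4)
  cup: 61.51(T − 37.4)
5239.7 T = 65088 + 12038 + 191462 = 268589
T ≈ 51.26 °C, under the boiling point, so the assumption holds.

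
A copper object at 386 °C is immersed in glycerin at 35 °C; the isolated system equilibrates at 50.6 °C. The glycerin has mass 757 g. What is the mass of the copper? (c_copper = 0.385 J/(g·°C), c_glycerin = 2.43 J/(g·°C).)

m ≈ 222 g

Heat gained plus heat lost sum to zero:
m×0.385×(50.6 − 386) + 757×2.43×(50.6 − 35) = 0
-129.13 m = -28696
m = -28696/-129.13 ≈ 222.2 g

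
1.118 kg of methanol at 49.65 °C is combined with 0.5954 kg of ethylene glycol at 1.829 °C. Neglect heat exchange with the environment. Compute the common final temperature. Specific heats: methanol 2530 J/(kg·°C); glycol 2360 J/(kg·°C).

T_f ≈ 33.8 °C

|Q_methanol| = |Q_glycol|:
1.118·2530·(49.65 − T) = 0.5954·2360·(T − 1.829)
2828.5(49.65 − T) = 1405.1(T − 1.829)
4233.7 T = 143007  ⇒  T ≈ 33.78 °C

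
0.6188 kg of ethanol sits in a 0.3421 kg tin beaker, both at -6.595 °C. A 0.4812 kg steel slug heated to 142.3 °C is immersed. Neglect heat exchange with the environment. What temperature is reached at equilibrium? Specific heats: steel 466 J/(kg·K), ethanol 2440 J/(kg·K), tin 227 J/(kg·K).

T_f ≈ 11.8 °C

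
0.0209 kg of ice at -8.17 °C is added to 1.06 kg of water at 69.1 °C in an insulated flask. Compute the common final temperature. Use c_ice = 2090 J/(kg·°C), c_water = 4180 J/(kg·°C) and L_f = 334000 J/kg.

T_f ≈ 66.1 °C

Setting the total heat transfer to zero:
warm ice to 0 °C: 0.0209·2090·(0 − (-8.17)) = 356.87; fusion: m_ice L_f = 0.0209·334000 = 6980.6; warm the meltwater: 87.36 T; water: 4430.8(T − 69.1)
4518.2 T = 306168 − 7337.5 = 298831
T ≈ 66.14 °C (positive, so assuming full melt was valid).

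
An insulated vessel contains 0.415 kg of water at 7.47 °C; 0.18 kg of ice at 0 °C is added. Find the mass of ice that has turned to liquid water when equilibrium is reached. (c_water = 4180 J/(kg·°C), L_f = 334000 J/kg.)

Water can give up m c ΔT = 0.415·4180·7.47 = 12958 J before reaching 0 °C.
To melt every bit of ice: 0.18·334000 = 60120 J.
That's not enough to melt it all — equilibrium is at 0 °C with ice remaining.
Mass melted = 12958/334000 ≈ 0.0388 kg.

m_melted ≈ 0.0388 kg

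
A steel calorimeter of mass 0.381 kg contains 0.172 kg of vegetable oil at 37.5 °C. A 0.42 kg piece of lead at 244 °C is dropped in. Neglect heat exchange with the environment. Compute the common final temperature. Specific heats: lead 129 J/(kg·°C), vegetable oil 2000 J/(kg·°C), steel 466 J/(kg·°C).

T_f ≈ 56.9 °C

T_f is the heat-capacity-weighted average of the initial temperatures:
T_f = (54.18×244 + 344×37.5 + 177.55×37.5) / (54.18 + 344 + 177.55)
    = 32778 / 575.73 ≈ 56.93 °C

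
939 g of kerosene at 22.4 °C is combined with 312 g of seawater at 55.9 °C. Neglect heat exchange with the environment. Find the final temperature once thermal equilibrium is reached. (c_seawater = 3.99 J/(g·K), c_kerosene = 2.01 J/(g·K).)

T_f ≈ 35.7 °C

Heat lost by the seawater equals heat gained by the kerosene:
312·3.99·(55.9 − T) = 939·2.01·(T − 22.4)
1244.9(55.9 − T) = 1887.4(T − 22.4)
3132.3 T = 111866  ⇒  T ≈ 35.71 °C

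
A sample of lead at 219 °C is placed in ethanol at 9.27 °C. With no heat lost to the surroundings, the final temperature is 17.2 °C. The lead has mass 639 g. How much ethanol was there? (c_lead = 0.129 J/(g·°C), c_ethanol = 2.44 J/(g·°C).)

Heat gained plus heat lost sum to zero:
639·0.129·(17.2 − 219) + m·2.44·(17.2 − 9.27) = 0
19.35 m = 16635
m = 16635/19.35 ≈ 859.7 g

m ≈ 860 g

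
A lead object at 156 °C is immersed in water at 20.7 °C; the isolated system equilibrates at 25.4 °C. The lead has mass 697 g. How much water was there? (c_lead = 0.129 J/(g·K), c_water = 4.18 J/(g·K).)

|Q_lead| = |Q_water|:
697·0.129·(156 − 25.4) = m·4.18·(25.4 − 20.7)
19.65 m = 11743  ⇒  m ≈ 597.7 g

m ≈ 598 g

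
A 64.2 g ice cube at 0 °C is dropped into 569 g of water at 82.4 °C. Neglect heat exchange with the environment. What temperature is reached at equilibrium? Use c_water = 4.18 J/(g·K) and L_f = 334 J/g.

T_f ≈ 65.9 °C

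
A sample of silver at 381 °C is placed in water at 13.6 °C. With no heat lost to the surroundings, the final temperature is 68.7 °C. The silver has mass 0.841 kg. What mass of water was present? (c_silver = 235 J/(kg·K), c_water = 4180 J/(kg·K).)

m ≈ 0.268 kg

Let T be the final temperature. ΣQ_i = 0:
0.841·235·(68.7 − 381) + m·4180·(68.7 − 13.6) = 0
230318 m = 61721
m = 61721/230318 ≈ 0.268 kg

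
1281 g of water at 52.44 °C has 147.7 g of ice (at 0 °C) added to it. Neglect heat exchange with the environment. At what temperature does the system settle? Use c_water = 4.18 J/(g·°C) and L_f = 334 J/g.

Heat gained plus heat lost sum to zero:
melt ice: 147.7×334 = 49332; warm the meltwater: 617.39 T; water: 5354.6(T − 52.44)
5972 T = 280794 − 49332 = 231462
T ≈ 38.76 °C (positive, so assuming full melt was valid).

T_f ≈ 38.8 °C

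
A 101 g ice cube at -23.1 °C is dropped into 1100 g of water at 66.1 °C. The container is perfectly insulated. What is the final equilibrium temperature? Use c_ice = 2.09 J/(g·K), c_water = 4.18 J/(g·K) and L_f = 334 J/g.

T_f ≈ 52.9 °C

Energy balance with sensible and latent terms:
ice -23.1→0 °C: 101·2.09·23.1 = 4876.2
  latent heat to melt: 101·334 = 33734
  warm the meltwater: 422.18 T
  water cools: 1100·4.18·(T − 66.1) = 4598(T − 66.1)
5020.2 T = 303928 − 38610 = 265318
T ≈ 52.85 °C (positive, so assuming full melt was valid).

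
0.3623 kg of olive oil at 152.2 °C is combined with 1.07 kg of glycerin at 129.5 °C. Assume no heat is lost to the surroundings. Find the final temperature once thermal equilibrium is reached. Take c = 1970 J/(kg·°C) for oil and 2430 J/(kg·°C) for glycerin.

T_f ≈ 134.4 °C

Heat gained plus heat lost sum to zero:
0.3623*1970*(T − 152.2) + 1.07*2430*(T − 129.5) = 0
713.73(T − 152.2) + 2600.1(T − 129.5) = 0
3313.8 T = 445343
T = 445343/3313.8 ≈ 134.39 °C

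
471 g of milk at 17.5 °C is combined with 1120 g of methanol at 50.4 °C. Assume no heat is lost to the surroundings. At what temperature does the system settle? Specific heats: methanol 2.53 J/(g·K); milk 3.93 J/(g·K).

T_f ≈ 37.4 °C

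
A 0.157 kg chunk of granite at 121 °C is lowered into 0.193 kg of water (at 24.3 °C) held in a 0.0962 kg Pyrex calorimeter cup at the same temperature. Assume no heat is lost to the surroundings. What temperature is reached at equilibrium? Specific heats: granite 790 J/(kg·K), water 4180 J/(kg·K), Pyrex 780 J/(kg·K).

Conservation of energy gives ΣQ = 0:
0.157*790*(T − 121) + 0.193*4180*(T − 24.3) + 0.0962*780*(T − 24.3) = 0
124.03(T − 121) + 806.74(T − 24.3) + 75.04(T − 24.3) = 0
(124.03 + 806.74 + 75.04) T = 124.03*121 + 806.74*24.3 + 75.04*24.3
T = 36435 / 1005.8 = 36.2 °C

T_f ≈ 36.2 °C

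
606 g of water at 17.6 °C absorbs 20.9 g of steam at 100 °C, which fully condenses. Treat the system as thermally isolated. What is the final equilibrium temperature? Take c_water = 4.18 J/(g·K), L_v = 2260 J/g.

Setting the total heat transfer to zero:
steam→water at 100 °C releases m L_v = 20.9·2260 = 47234; condensate cools 100→T: 20.9·4.18·(T − 100) = 87.36(T − 100); water warms: 606·4.18·(T − 17.6) = 2533.1(T − 17.6)
2620.4 T = 47234 + 8736.2 + 44582 = 100552
T ≈ 38.37 °C, under the boiling point, so the assumption holds.

T_f ≈ 38.4 °C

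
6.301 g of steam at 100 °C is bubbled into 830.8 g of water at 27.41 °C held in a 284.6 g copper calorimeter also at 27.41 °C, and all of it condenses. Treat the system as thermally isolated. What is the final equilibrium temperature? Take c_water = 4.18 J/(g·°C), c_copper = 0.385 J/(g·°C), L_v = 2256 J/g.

T_f ≈ 31.9 °C

Taking heat into each body as positive, Σ m c ΔT = 0:
steam→water at 100 °C releases m L_v = 6.301·2256 = 14215
  condensed water 100 °C→T: 26.34(T − 100)
  water warms: 830.8·4.18·(T − 27.41) = 3472.7(T − 27.41)
  cup: 109.57(T − 27.41)
3608.7 T = 14215 + 2633.8 + 98191 = 115040
T ≈ 31.88 °C — below 100 °C, confirming all the steam condensed.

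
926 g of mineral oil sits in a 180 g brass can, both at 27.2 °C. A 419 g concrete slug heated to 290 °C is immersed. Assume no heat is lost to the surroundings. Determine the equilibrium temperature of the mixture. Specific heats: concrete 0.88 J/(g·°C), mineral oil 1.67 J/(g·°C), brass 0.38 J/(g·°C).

T_f ≈ 76.1 °C

With ΣQ=0 the equilibrium temperature is the m·c-weighted mean:
T_f = (368.72×290 + 1546.4×27.2 + 68.4×27.2) / (368.72 + 1546.4 + 68.4)
    = 150852 / 1983.5 ≈ 76.05 °C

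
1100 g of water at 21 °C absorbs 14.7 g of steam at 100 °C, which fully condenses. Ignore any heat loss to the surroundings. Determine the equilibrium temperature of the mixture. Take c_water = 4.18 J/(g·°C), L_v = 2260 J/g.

T_f ≈ 29.2 °C

Energy balance with sensible and latent terms:
condense steam: −14.7×2260 = −33222
  condensed water 100 °C→T: 61.45(T − 100)
  original water: 4598(T − 21)
4659.4 T = 33222 + 6144.6 + 96558 = 135925
T ≈ 29.17 °C (< 100 °C, so full condensation is consistent).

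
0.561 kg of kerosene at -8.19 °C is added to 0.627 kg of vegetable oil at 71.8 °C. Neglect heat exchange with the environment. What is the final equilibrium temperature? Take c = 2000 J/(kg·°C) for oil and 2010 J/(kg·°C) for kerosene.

Heat lost by the oil equals heat gained by the kerosene:
0.627×2000×(71.8 − T) = 0.561×2010×(T − (-8.19))
1254(71.8 − T) = 1127.6(T − (-8.19))
2381.6 T = 80802  ⇒  T ≈ 33.93 °C

T_f ≈ 33.9 °C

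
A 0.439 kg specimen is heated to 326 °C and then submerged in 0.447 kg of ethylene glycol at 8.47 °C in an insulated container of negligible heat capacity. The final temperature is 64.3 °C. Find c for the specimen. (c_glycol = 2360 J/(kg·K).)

c ≈ 513 J/(kg·K)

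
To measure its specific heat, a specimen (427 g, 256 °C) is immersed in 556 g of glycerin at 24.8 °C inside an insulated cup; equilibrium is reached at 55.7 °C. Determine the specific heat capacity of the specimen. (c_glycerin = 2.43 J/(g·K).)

Let T be the final temperature. ΣQ_i = 0:
427·c·(55.7 − 256) + 556·2.43·(55.7 − 24.8) = 0
-85528 c = -41748
c = -41748/-85528 ≈ 0.4881 J/(g·K)

c ≈ 0.488 J/(g·K)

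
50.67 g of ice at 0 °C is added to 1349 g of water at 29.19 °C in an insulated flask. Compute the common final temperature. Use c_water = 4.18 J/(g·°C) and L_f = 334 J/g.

T_f ≈ 25.2 °C

Conservation of energy gives ΣQ = 0:
fusion: m_ice L_f = 50.67×334 = 16924; warm the meltwater: 211.8 T; water: 5638.8(T − 29.19)
5850.6 T = 164597 − 16924 = 147673
T ≈ 25.24 °C. Since T > 0 °C, the all-ice-melts assumption holds.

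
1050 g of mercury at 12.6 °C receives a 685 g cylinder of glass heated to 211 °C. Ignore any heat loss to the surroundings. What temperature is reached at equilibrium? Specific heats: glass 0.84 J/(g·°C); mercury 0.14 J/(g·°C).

T_f ≈ 170.6 °C

T_f is the heat-capacity-weighted average of the initial temperatures:
T_f = (575.4×211 + 147×12.6) / (575.4 + 147)
    = 123262 / 722.4 ≈ 170.63 °C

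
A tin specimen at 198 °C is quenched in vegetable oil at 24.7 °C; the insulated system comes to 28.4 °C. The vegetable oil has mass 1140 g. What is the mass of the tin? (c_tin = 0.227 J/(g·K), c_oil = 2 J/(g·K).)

Heat lost by the tin = heat gained by the oil:
m×0.227×(198 − 28.4) = 1140×2×(28.4 − 24.7)
38.5 m = 8436  ⇒  m ≈ 219.1 g

m ≈ 219 g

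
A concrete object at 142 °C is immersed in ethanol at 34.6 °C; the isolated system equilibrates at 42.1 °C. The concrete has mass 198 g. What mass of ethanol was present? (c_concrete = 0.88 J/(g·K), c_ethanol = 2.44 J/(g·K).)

Heat gained plus heat lost sum to zero:
198×0.88×(42.1 − 142) + m×2.44×(42.1 − 34.6) = 0
18.3 m = 17407
m = 17407/18.3 ≈ 951.2 g

m ≈ 951 g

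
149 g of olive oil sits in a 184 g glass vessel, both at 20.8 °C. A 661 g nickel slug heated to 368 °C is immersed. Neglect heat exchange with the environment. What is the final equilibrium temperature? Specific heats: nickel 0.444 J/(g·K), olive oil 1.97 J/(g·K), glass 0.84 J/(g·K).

Net heat exchanged in the isolated system is zero:
661*0.444*(T − 368) + 149*1.97*(T − 20.8) + 184*0.84*(T − 20.8) = 0
293.48(T − 368) + 293.53(T − 20.8) + 154.56(T − 20.8) = 0
741.57 T = 117322
T ≈ 158.21 °C

T_f ≈ 158.2 °C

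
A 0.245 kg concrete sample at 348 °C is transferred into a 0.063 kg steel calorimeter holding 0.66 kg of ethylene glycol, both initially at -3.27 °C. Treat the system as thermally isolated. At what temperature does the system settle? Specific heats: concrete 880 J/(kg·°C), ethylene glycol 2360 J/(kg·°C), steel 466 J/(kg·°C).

T_f = Σ m_i c_i T_i / Σ m_i c_i:
T_f = (215.6*348 + 1557.6*(-3.27) + 29.36*(-3.27)) / (215.6 + 1557.6 + 29.36)
    = 69839 / 1802.6 ≈ 38.74 °C

T_f ≈ 38.7 °C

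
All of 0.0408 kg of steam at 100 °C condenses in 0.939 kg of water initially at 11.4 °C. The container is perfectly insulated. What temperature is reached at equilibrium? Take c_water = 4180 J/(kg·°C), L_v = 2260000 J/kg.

Heat gained plus heat lost sum to zero:
condense steam: −0.0408×2260000 = −92208; condensed water 100 °C→T: 170.54(T − 100); water warms: 0.939×4180×(T − 11.4) = 3925(T − 11.4)
4095.6 T = 92208 + 17054 + 44745 = 154008
T ≈ 37.60 °C — below 100 °C, confirming all the steam condensed.

T_f ≈ 37.6 °C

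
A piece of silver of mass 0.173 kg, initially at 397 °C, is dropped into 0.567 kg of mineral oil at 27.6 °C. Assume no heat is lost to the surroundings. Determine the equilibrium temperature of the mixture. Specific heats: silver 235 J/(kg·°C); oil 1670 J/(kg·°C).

T_f ≈ 42.8 °C

Net heat exchanged in the isolated system is zero:
0.173·235·(T − 397) + 0.567·1670·(T − 27.6) = 0
40.65(T − 397) + 946.89(T − 27.6) = 0
987.54 T = 42274
T = 42274 / 987.54 = 42.8 °C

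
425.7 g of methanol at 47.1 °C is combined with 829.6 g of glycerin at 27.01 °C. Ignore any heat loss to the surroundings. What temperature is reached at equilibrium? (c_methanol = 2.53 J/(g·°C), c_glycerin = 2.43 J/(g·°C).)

T_f ≈ 34.0 °C

Net heat exchanged in the isolated system is zero:
425.7×2.53×(T − 47.1) + 829.6×2.43×(T − 27.01) = 0
1077(T − 47.1) + 2015.9(T − 27.01) = 0
3092.9 T = 105178
T = 105178 / 3092.9 = 34 °C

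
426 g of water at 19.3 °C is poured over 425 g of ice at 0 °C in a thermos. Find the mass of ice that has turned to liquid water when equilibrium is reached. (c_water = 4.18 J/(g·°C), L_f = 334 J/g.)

Heat available from the water dropping to 0 °C: 426×4.18×19.3 = 34367 J.
Fully melting the ice requires m_ice L_f = 425×334 = 141950 J.
Since 34367 < 141950 J, not all the ice melts; equilibrium is at 0 °C.
Mass melted = 34367/334 ≈ 102.9 g.

m_melted ≈ 103 g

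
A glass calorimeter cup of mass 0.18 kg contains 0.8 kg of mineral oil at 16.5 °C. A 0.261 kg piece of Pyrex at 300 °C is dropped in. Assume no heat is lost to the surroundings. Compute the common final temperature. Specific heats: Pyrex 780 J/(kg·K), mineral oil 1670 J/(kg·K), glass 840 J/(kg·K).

T_f ≈ 50.6 °C

Heat gained plus heat lost sum to zero:
0.261×780×(T − 300) + 0.8×1670×(T − 16.5) + 0.18×840×(T − 16.5) = 0
203.58(T − 300) + 1336(T − 16.5) + 151.2(T − 16.5) = 0
1690.8 T = 85613
T ≈ 50.64 °C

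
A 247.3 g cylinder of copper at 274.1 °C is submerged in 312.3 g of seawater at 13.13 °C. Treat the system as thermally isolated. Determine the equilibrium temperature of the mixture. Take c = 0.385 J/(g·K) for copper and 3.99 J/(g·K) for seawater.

T_f is the heat-capacity-weighted average of the initial temperatures:
T_f = (95.21×274.1 + 1246.1×13.13) / (95.21 + 1246.1)
    = 42458 / 1341.3 ≈ 31.65 °C

T_f ≈ 31.7 °C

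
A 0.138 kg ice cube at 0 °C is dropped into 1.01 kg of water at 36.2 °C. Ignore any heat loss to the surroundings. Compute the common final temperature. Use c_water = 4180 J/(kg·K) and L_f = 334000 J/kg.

T_f ≈ 22.2 °C

Setting the total heat transfer to zero:
latent heat to melt: 0.138·334000 = 46092
  meltwater 0→T: 0.138·4180·T = 576.84 T
  water cools: 1.01·4180·(T − 36.2) = 4221.8(T − 36.2)
4798.6 T = 152829 − 46092 = 106737
T ≈ 22.24 °C (positive, so assuming full melt was valid).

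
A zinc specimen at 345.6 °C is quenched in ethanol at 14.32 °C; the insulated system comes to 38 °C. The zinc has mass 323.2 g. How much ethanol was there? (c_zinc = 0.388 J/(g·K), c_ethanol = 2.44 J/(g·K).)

m ≈ 668 g

|Q_zinc| = |Q_ethanol|:
323.2×0.388×(345.6 − 38) = m×2.44×(38 − 14.32)
57.78 m = 38574  ⇒  m ≈ 667.6 g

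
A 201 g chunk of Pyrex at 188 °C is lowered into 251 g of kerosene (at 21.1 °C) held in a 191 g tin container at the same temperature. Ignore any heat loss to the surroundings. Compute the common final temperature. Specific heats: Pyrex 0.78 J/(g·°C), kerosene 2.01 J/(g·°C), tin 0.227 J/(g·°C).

T_f ≈ 58.2 °C

Let T be the final temperature. ΣQ_i = 0:
201·0.78·(T − 188) + 251·2.01·(T − 21.1) + 191·0.227·(T − 21.1) = 0
156.78(T − 188) + 504.51(T − 21.1) + 43.36(T − 21.1) = 0
(156.78 + 504.51 + 43.36) T = 156.78·188 + 504.51·21.1 + 43.36·21.1
T ≈ 58.23 °C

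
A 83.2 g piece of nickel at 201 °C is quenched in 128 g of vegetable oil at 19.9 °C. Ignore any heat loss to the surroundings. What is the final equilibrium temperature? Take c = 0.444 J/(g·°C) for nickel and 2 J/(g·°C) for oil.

Conservation of energy gives ΣQ = 0:
83.2·0.444·(T − 201) + 128·2·(T − 19.9) = 0
(36.94 + 256) T = 36.94·201 + 256·19.9
T = 12520/292.94 ≈ 42.74 °C

T_f ≈ 42.7 °C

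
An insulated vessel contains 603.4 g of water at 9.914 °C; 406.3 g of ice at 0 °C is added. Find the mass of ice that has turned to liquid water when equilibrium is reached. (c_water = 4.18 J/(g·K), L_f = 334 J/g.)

m_melted ≈ 74.9 g

Water can give up m c ΔT = 603.4·4.18·9.914 = 25005 J before reaching 0 °C.
Fully melting the ice requires m_ice L_f = 406.3·334 = 135704 J.
That's not enough to melt it all — equilibrium is at 0 °C with ice remaining.
m_melted·334 = 25005  ⇒  m_melted ≈ 74.87 g.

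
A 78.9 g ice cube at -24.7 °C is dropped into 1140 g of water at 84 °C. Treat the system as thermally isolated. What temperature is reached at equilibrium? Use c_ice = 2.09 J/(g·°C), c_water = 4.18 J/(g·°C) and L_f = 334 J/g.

Sum of m c ΔT and latent-heat terms is zero:
warm ice to 0 °C: 78.9·2.09·(0 − (-24.7)) = 4073.1
  fusion: m_ice L_f = 78.9·334 = 26353
  warm the meltwater: 329.8 T
  water cools: 1140·4.18·(T − 84) = 4765.2(T − 84)
5095 T = 400277 − 30426 = 369851
T ≈ 72.59 °C (positive, so assuming full melt was valid).

T_f ≈ 72.6 °C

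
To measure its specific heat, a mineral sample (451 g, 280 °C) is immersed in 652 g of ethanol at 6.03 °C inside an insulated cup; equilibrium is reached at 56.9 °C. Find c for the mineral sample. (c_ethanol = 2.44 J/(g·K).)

c ≈ 0.804 J/(g·K)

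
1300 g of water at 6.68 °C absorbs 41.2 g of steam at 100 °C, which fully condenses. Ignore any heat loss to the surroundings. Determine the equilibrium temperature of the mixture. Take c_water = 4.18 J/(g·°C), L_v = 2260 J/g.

T_f ≈ 26.2 °C

Energy conservation, ΣQ = 0:
condense steam: −41.2·2260 = −93112; condensate cools 100→T: 41.2·4.18·(T − 100) = 172.22(T − 100); original water: 5434(T − 6.68)
5606.2 T = 93112 + 17222 + 36299 = 146633
T ≈ 26.16 °C — below 100 °C, confirming all the steam condensed.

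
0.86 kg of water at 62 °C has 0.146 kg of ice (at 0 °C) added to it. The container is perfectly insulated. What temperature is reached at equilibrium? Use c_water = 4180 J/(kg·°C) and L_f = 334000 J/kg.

T_f ≈ 41.4 °C

Sum of m c ΔT and latent-heat terms is zero:
melt ice: 0.146·334000 = 48764; meltwater 0→T: 0.146·4180·T = 610.28 T; water cools: 0.86·4180·(T − 62) = 3594.8(T − 62)
4205.1 T = 222878 − 48764 = 174114
T ≈ 41.41 °C — above 0 °C, consistent with complete melting.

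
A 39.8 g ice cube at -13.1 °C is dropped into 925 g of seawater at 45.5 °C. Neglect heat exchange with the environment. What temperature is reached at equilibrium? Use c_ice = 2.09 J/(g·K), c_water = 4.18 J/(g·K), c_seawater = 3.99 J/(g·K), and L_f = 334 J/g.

T_f ≈ 39.8 °C

Setting the total heat transfer to zero:
warm ice to 0 °C: 39.8×2.09×(0 − (-13.1)) = 1089.7; fusion: m_ice L_f = 39.8×334 = 13293; meltwater 0→T: 39.8×4.18×T = 166.36 T; seawater cools: 925×3.99×(T − 45.5) = 3690.8(T − 45.5)
3857.1 T = 167929 − 14383 = 153546
T ≈ 39.81 °C. Since T > 0 °C, the all-ice-melts assumption holds.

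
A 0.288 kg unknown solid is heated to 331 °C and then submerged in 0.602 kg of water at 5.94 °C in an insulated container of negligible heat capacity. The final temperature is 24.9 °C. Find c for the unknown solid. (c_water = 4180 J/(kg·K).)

c ≈ 541 J/(kg·K)

m_s c (T_s − T_f) = m_water c_water (T_f − T_0):
0.288×c×(331 − 24.9) = 0.602×4180×(24.9 − 5.94)
88.16 c = 47710  ⇒  c ≈ 541.2 J/(kg·K)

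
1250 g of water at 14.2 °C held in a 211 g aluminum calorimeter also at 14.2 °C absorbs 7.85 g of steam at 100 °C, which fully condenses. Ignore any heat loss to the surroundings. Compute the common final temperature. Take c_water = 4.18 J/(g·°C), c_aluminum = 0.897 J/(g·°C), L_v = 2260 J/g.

T_f ≈ 18.0 °C

Energy balance with sensible and latent terms:
latent heat released on condensation: 7.85×2260 = 17741; condensed water 100 °C→T: 32.81(T − 100); original water: 5225(T − 14.2); aluminum cup: 211×0.897×(T − 14.2) = 189.27(T − 14.2)
5447.1 T = 17741 + 3281.3 + 76883 = 97905
T ≈ 17.97 °C — below 100 °C, confirming all the steam condensed.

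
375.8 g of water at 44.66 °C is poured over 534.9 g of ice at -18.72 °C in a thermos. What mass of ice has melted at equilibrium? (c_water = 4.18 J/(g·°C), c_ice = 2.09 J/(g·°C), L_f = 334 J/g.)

Water can give up m c ΔT = 375.8·4.18·44.66 = 70154 J before reaching 0 °C.
Warming the ice to 0 °C takes 534.9·2.09·18.72 = 20928 J, leaving 49226 J for melting.
To melt every bit of ice: 534.9·334 = 178657 J.
That's not enough to melt it all — equilibrium is at 0 °C with ice remaining.
m_melted·334 = 49226  ⇒  m_melted ≈ 147.4 g.

m_melted ≈ 147 g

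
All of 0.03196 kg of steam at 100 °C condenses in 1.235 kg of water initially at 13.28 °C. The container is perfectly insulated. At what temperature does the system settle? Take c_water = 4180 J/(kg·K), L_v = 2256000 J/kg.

Taking heat into each body as positive, Σ m c ΔT = 0:
steam→water at 100 °C releases m L_v = 0.03196×2256000 = 72102
  condensate cools 100→T: 0.03196×4180×(T − 100) = 133.59(T − 100)
  water warms: 1.235×4180×(T − 13.28) = 5162.3(T − 13.28)
5295.9 T = 72102 + 13359 + 68555 = 154016
T ≈ 29.08 °C — below 100 °C, confirming all the steam condensed.

T_f ≈ 29.1 °C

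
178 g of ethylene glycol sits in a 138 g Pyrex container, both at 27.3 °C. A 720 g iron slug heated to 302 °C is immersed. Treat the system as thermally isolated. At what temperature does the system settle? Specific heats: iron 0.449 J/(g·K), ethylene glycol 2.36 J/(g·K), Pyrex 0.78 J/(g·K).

Energy conservation, ΣQ = 0:
720·0.449·(T − 302) + 178·2.36·(T − 27.3) + 138·0.78·(T − 27.3) = 0
323.28(T − 302) + 420.08(T − 27.3) + 107.64(T − 27.3) = 0
851 T = 112037
T = 112037/851 ≈ 131.65 °C

T_f ≈ 131.7 °C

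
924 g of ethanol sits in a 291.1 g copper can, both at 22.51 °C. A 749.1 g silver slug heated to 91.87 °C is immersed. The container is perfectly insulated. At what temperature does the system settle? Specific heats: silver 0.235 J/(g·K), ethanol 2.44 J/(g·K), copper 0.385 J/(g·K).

T_f ≈ 27.3 °C

Let T be the final temperature. ΣQ_i = 0:
749.1×0.235×(T − 91.87) + 924×2.44×(T − 22.51) + 291.1×0.385×(T − 22.51) = 0
(176.04 + 2254.6 + 112.07) T = 176.04×91.87 + 2254.6×22.51 + 112.07×22.51
T = 69446 / 2542.7 = 27.3 °C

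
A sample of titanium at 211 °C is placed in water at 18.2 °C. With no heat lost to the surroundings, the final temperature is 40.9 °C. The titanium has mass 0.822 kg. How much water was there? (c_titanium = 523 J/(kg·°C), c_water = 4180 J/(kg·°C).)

Heat lost by the titanium = heat gained by the water:
0.822·523·(211 − 40.9) = m·4180·(40.9 − 18.2)
94886 m = 73127  ⇒  m ≈ 0.7707 kg

m ≈ 0.771 kg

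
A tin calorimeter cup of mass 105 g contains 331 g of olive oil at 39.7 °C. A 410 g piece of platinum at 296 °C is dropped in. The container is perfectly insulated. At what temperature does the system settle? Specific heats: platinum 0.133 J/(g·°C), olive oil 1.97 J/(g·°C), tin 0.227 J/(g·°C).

T_f ≈ 58.8 °C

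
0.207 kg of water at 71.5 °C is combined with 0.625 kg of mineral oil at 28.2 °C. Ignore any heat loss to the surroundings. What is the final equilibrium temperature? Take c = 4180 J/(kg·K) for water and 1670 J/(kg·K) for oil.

T_f ≈ 47.8 °C

|Q_water| = |Q_oil|:
0.207*4180*(71.5 − T) = 0.625*1670*(T − 28.2)
865.26(71.5 − T) = 1043.8(T − 28.2)
1909 T = 91300  ⇒  T ≈ 47.83 °C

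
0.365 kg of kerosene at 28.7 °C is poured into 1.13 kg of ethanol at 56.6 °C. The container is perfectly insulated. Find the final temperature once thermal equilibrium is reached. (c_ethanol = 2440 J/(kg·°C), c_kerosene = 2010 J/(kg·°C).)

T_f ≈ 50.7 °C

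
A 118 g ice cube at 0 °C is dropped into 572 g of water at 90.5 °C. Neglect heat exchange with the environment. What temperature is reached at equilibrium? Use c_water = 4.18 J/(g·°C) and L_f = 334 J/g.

Taking heat into each body as positive, Σ m c ΔT = 0:
fusion: m_ice L_f = 118×334 = 39412
  meltwater 0→T: 118×4.18×T = 493.24 T
  water cools: 572×4.18×(T − 90.5) = 2391(T − 90.5)
2884.2 T = 216382 − 39412 = 176970
T ≈ 61.36 °C. Since T > 0 °C, the all-ice-melts assumption holds.

T_f ≈ 61.4 °C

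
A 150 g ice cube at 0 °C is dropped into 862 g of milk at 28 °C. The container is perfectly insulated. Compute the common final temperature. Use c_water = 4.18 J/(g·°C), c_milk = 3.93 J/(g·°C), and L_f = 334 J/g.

T_f ≈ 11.1 °C

Heat gained plus heat lost sum to zero:
latent heat to melt: 150×334 = 50100
  meltwater 0→T: 150×4.18×T = 627 T
  milk cools: 862×3.93×(T − 28) = 3387.7(T − 28)
4014.7 T = 94854 − 50100 = 44754
T ≈ 11.15 °C — above 0 °C, consistent with complete melting.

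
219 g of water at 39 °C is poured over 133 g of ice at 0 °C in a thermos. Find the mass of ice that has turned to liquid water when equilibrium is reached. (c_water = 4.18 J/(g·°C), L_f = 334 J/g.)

m_melted ≈ 107 g

Water can give up m c ΔT = 219×4.18×39 = 35701 J before reaching 0 °C.
Fully melting the ice requires m_ice L_f = 133×334 = 44422 J.
That's not enough to melt it all — equilibrium is at 0 °C with ice remaining.
m_melted×334 = 35701  ⇒  m_melted ≈ 106.9 g.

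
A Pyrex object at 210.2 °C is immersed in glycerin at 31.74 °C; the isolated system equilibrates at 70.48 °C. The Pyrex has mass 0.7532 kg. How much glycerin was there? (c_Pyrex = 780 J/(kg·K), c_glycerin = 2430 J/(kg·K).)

Net heat exchanged in the isolated system is zero:
0.7532·780·(70.48 − 210.2) + m·2430·(70.48 − 31.74) = 0
94138 m = 82085
m = 82085/94138 ≈ 0.872 kg

m ≈ 0.872 kg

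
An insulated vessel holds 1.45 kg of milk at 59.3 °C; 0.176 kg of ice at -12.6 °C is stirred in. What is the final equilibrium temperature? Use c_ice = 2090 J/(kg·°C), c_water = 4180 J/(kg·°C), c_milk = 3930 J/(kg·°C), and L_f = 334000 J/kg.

Setting the total heat transfer to zero:
warm ice to 0 °C: 0.176×2090×(0 − (-12.6)) = 4634.8
  melt ice: 0.176×334000 = 58784
  warm the meltwater: 735.68 T
  milk cools: 1.45×3930×(T − 59.3) = 5698.5(T − 59.3)
6434.2 T = 337921 − 63419 = 274502
T ≈ 42.66 °C (positive, so assuming full melt was valid).

T_f ≈ 42.7 °C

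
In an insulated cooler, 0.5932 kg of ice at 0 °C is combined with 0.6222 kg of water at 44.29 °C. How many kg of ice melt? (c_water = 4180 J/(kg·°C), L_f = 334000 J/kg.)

m_melted ≈ 0.345 kg

Heat available from the water dropping to 0 °C: 0.6222×4180×44.29 = 115189 J.
Melting all 0.5932 kg of ice would need 0.5932×334000 = 198129 J.
115189 J < 198129 J, so only part of the ice melts and the system sits at 0 °C.
m_melt = 115189 / L_f = 0.3449 kg.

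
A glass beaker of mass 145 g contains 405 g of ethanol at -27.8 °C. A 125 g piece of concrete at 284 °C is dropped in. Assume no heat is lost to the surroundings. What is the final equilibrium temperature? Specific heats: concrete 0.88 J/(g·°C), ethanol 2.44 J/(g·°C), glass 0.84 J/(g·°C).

T_f ≈ 0.3 °C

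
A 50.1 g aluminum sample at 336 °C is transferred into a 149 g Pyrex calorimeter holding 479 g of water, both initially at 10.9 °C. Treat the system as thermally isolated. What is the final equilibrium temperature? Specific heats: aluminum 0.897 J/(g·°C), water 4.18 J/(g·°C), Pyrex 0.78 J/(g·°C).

Energy conservation, ΣQ = 0:
50.1*0.897*(T − 336) + 479*4.18*(T − 10.9) + 149*0.78*(T − 10.9) = 0
2163.4 T = 38191
T ≈ 17.65 °C

T_f ≈ 17.7 °C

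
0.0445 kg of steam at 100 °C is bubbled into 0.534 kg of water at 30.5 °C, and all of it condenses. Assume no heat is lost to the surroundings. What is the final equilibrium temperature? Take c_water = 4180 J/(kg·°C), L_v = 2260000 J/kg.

T_f ≈ 77.4 °C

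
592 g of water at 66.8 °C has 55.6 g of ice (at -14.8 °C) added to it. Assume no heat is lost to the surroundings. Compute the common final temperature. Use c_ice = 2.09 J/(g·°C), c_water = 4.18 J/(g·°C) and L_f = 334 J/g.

Let T be the final temperature. ΣQ_i = 0:
warm ice to 0 °C: 55.6·2.09·(0 − (-14.8)) = 1719.8; fusion: m_ice L_f = 55.6·334 = 18570; meltwater 0→T: 55.6·4.18·T = 232.41 T; water cools: 592·4.18·(T − 66.8) = 2474.6(T − 66.8)
2707 T = 165301 − 20290 = 145010
T ≈ 53.57 °C (positive, so assuming full melt was valid).

T_f ≈ 53.6 °C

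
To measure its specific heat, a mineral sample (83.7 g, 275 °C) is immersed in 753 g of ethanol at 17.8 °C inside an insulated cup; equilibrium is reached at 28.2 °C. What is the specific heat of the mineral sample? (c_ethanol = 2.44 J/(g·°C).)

c ≈ 0.925 J/(g·°C)

Energy conservation, ΣQ = 0:
83.7×c×(28.2 − 275) + 753×2.44×(28.2 − 17.8) = 0
-20657 c = -19108
c = -19108/-20657 ≈ 0.925 J/(g·°C)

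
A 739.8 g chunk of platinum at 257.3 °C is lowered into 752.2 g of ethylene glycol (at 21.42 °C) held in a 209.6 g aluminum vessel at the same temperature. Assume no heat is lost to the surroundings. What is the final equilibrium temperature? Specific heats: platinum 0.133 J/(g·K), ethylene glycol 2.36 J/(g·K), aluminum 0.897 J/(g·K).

T_f ≈ 32.7 °C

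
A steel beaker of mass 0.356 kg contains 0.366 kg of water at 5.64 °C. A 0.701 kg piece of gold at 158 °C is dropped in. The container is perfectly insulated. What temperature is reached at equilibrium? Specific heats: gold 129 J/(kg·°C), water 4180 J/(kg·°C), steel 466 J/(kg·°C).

T_f is the heat-capacity-weighted average of the initial temperatures:
T_f = (90.43×158 + 1529.9×5.64 + 165.9×5.64) / (90.43 + 1529.9 + 165.9)
    = 23852 / 1786.2 ≈ 13.35 °C

T_f ≈ 13.4 °C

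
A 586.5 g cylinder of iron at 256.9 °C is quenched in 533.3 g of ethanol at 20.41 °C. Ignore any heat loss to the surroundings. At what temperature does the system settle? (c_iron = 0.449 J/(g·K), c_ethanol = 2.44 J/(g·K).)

|Q_iron| = |Q_ethanol|:
586.5×0.449×(256.9 − T) = 533.3×2.44×(T − 20.41)
263.34(256.9 − T) = 1301.3(T − 20.41)
1564.6 T = 94210  ⇒  T ≈ 60.21 °C

T_f ≈ 60.2 °C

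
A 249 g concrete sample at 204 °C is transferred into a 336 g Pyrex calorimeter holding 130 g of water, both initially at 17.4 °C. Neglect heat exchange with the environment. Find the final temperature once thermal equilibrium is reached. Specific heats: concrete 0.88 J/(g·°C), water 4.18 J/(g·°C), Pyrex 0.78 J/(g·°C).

Let T be the final temperature. ΣQ_i = 0:
249*0.88*(T − 204) + 130*4.18*(T − 17.4) + 336*0.78*(T − 17.4) = 0
(219.12 + 543.4 + 262.08) T = 219.12*204 + 543.4*17.4 + 262.08*17.4
T = 58716 / 1024.6 = 57.3 °C

T_f ≈ 57.3 °C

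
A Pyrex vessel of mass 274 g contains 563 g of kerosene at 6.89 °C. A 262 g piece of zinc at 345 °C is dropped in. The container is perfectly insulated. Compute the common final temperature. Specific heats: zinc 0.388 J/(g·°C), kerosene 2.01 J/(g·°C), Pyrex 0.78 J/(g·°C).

Conservation of energy gives ΣQ = 0:
262*0.388*(T − 345) + 563*2.01*(T − 6.89) + 274*0.78*(T − 6.89) = 0
101.66(T − 345) + 1131.6(T − 6.89) + 213.72(T − 6.89) = 0
(101.66 + 1131.6 + 213.72) T = 101.66*345 + 1131.6*6.89 + 213.72*6.89
T ≈ 30.64 °C

T_f ≈ 30.6 °C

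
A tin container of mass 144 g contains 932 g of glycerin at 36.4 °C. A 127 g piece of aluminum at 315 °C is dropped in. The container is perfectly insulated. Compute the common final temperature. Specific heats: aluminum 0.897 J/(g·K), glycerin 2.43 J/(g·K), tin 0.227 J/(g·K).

Energy conservation, ΣQ = 0:
127×0.897×(T − 315) + 932×2.43×(T − 36.4) + 144×0.227×(T − 36.4) = 0
113.92(T − 315) + 2264.8(T − 36.4) + 32.69(T − 36.4) = 0
(113.92 + 2264.8 + 32.69) T = 113.92×315 + 2264.8×36.4 + 32.69×36.4
T = 119512/2411.4 ≈ 49.56 °C

T_f ≈ 49.6 °C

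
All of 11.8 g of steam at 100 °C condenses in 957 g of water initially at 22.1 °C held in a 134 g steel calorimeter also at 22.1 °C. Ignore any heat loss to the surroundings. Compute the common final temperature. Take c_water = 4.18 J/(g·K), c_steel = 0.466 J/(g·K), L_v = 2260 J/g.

T_f ≈ 29.5 °C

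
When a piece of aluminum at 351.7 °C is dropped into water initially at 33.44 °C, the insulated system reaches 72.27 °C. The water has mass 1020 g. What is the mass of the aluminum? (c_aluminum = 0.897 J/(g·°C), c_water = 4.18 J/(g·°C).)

Setting the total heat transfer to zero:
m·0.897·(72.27 − 351.7) + 1020·4.18·(72.27 − 33.44) = 0
-250.65 m = -165556
m = -165556/-250.65 ≈ 660.5 g

m ≈ 661 g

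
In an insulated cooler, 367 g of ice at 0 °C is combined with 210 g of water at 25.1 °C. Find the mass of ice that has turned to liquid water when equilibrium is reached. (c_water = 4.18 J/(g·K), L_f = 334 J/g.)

m_melted ≈ 66 g

Water can give up m c ΔT = 210×4.18×25.1 = 22033 J before reaching 0 °C.
To melt every bit of ice: 367×334 = 122578 J.
22033 J < 122578 J, so only part of the ice melts and the system sits at 0 °C.
m_melted×334 = 22033  ⇒  m_melted ≈ 65.97 g.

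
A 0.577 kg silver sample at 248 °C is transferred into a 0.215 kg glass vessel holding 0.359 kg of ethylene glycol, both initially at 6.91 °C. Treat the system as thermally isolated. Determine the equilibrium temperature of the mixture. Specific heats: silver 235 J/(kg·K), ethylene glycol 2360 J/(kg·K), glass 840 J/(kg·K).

Setting the total heat transfer to zero:
0.577*235*(T − 248) + 0.359*2360*(T − 6.91) + 0.215*840*(T − 6.91) = 0
1163.4 T = 40730
T ≈ 35.01 °C

T_f ≈ 35.0 °C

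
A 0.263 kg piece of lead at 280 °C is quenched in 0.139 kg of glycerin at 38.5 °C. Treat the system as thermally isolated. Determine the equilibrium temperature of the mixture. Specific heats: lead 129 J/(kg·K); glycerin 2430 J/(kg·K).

T_f ≈ 60.5 °C

Setting the total heat transfer to zero:
0.263×129×(T − 280) + 0.139×2430×(T − 38.5) = 0
33.93(T − 280) + 337.77(T − 38.5) = 0
371.7 T = 22504
T = 22504 / 371.7 = 60.5 °C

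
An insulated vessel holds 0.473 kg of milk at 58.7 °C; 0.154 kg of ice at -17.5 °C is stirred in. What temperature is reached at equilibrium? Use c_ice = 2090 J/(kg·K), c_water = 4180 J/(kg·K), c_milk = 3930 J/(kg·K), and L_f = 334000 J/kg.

T_f ≈ 20.8 °C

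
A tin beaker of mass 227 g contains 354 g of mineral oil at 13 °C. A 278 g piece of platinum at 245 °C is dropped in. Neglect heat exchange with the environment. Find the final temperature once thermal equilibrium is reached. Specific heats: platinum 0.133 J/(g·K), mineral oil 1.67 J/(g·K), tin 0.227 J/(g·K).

T_f ≈ 25.6 °C

Setting the total heat transfer to zero:
278*0.133*(T − 245) + 354*1.67*(T − 13) + 227*0.227*(T − 13) = 0
36.97(T − 245) + 591.18(T − 13) + 51.53(T − 13) = 0
(36.97 + 591.18 + 51.53) T = 36.97*245 + 591.18*13 + 51.53*13
T = 17414/679.68 ≈ 25.62 °C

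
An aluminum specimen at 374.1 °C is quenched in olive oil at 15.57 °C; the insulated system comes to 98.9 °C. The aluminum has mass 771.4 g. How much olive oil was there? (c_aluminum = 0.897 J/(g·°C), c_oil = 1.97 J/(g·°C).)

Net heat exchanged in the isolated system is zero:
771.4×0.897×(98.9 − 374.1) + m×1.97×(98.9 − 15.57) = 0
164.16 m = 190423
m = 190423/164.16 ≈ 1160 g

m ≈ 1160 g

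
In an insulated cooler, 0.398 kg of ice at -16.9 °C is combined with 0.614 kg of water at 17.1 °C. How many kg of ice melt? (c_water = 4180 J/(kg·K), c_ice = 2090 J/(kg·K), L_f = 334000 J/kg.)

m_melted ≈ 0.0893 kg

Heat available from the water dropping to 0 °C: 0.614·4180·17.1 = 43887 J.
Warming the ice to 0 °C takes 0.398·2090·16.9 = 14058 J, leaving 29830 J for melting.
Melting all 0.398 kg of ice would need 0.398·334000 = 132932 J.
That's not enough to melt it all — equilibrium is at 0 °C with ice remaining.
Mass melted = 29830/334000 ≈ 0.08931 kg.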